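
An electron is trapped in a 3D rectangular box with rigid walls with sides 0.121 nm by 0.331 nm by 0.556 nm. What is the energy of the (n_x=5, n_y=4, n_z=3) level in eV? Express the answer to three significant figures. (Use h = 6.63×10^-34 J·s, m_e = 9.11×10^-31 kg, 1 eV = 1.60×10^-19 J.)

E = 710 eV

For a 3D rectangular well E = (h²/8m_e)·Σ n_i²/L_i² = (6.63×10^-34)²/(8·9.11×10^-31) · [5²/(0.121 nm)² + 4²/(0.331 nm)² + 3²/(0.556 nm)²].
Evaluating gives E = 1.136×10^-16 J = 710 eV.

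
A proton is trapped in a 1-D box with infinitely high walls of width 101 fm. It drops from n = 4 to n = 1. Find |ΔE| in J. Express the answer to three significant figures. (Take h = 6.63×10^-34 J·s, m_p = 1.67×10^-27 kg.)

E_1 = h²/(8m_pL²) = 3.225×10^-15 J.
|ΔE| = |4² − 1²|·E_1 = 15·3.225×10^-15 J = 4.84×10^-14 J.

|ΔE| = 4.84×10^-14 J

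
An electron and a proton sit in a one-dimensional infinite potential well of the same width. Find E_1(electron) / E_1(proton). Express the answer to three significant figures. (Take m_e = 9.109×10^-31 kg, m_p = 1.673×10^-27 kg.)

1.84×10^3

E_n ∝ 1/m at fixed n and L, so the ratio is m_p/m_e = 1.673×10^-27/9.109×10^-31 = 1.84×10^3.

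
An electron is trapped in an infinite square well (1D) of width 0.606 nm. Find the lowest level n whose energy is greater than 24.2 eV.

n = 5

E_1 = h²/(8m_eL²) = 1.641×10^-19 J = 1.024 eV.
Need n² > 24.2/1.024 = 23.63, i.e. n > 4.861.
The smallest integer satisfying this is n = 5.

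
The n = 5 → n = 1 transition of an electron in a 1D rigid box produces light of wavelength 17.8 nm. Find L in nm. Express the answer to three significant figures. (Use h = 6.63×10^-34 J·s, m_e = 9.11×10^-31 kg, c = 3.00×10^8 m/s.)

L = 0.360 nm

The photon carries ΔE = hc/λ = 6.63×10^-34·3.00×10^8/1.78×10^-8 m = 1.117×10^-17 J.
Since ΔE = (5² − 1²)E_1, E_1 = 4.654×10^-19 J, and L = h/√(8m_eE_1) = 3.60×10^-10 m = 0.360 nm.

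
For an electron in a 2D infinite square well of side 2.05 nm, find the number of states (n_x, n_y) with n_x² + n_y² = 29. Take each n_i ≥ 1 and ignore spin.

The level has n_x² + n_y² = 29. The ordered positive-integer solutions are (2, 5), (5, 2).
That gives 2 states.

degeneracy = 2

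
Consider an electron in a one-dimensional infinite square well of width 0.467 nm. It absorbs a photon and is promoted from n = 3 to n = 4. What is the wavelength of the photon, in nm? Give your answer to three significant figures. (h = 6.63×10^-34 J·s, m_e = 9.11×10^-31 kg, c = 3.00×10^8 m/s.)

E_1 = h²/(8m_eL²) = 2.766×10^-19 J, so ΔE = (4² − 3²)E_1 = 1.936×10^-18 J.
λ = hc/ΔE = (6.63×10^-34·3.00×10^8)/1.936×10^-18 = 1.03×10^-7 m = 103 nm.

λ = 103 nm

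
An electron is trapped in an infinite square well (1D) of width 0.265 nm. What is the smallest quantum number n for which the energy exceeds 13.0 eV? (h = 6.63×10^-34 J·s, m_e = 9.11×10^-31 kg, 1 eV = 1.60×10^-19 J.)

E_1 = h²/(8m_eL²) = 8.589×10^-19 J = 5.368 eV.
Need n² > 13.0/5.368 = 2.422, i.e. n > 1.556.
The smallest integer satisfying this is n = 2.

n = 2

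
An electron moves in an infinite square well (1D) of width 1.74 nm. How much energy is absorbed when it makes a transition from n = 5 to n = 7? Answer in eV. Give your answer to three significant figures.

|ΔE| = 2.98 eV

E_1 = h²/(8m_eL²) = 1.990×10^-20 J.
|ΔE| = |5² − 7²|·E_1 = 24·1.990×10^-20 J = 4.776×10^-19 J = 2.98 eV.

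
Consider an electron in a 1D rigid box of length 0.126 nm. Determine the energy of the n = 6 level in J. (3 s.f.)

For an infinite well E_n = n²h²/(8m_eL²), so E_1 = h²/(8m_eL²) = (6.626×10^-34)²/(8·9.109×10^-31·(1.26×10^-10 m)²) = 3.795×10^-18 J.
Then E_6 = 6²·E_1 = 36·3.795×10^-18 J = 1.37×10^-16 J.

E_6 = 1.37×10^-16 J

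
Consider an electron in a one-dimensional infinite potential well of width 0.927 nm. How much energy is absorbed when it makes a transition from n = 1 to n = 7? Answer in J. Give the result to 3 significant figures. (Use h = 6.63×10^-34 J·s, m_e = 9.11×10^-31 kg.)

E_1 = h²/(8m_eL²) = 7.019×10^-20 J.
|ΔE| = |1² − 7²|·E_1 = 48·7.019×10^-20 J = 3.37×10^-18 J.

|ΔE| = 3.37×10^-18 J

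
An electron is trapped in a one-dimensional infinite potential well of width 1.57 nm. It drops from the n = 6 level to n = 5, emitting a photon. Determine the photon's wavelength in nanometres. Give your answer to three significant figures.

E_1 = h²/(8m_eL²) = 2.444×10^-20 J, so ΔE = (6² − 5²)E_1 = 2.688×10^-19 J.
λ = hc/ΔE = (6.626×10^-34·2.998×10^8)/2.688×10^-19 = 7.39×10^-7 m = 739 nm.

λ = 739 nm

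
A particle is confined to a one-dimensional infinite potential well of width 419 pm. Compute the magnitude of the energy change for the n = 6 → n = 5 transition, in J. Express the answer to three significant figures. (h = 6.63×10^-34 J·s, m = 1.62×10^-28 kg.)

E_1 = h²/(8mL²) = 1.932×10^-21 J.
|ΔE| = |6² − 5²|·E_1 = 11·1.932×10^-21 J = 2.13×10^-20 J.

|ΔE| = 2.13×10^-20 J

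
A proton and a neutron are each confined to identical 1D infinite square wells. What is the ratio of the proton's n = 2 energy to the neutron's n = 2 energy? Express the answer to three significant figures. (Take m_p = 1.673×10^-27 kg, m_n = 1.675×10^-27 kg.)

1.00

E_n ∝ 1/m at fixed n and L, so the ratio is m_n/m_p = 1.675×10^-27/1.673×10^-27 = 1.00.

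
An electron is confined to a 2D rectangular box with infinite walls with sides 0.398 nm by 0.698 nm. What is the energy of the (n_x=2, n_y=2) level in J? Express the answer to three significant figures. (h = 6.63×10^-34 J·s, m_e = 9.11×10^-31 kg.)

E = 2.02×10^-18 J

For a 2D rectangular well E = (h²/8m_e)·Σ n_i²/L_i² = (6.63×10^-34)²/(8·9.11×10^-31) · [2²/(0.398 nm)² + 2²/(0.698 nm)²].
Evaluating gives E = 2.02×10^-18 J.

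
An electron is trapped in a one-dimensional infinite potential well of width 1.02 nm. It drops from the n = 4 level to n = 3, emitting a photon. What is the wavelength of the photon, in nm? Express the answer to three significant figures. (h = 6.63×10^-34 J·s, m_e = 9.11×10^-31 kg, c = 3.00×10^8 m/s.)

E_1 = h²/(8m_eL²) = 5.797×10^-20 J, so ΔE = (4² − 3²)E_1 = 4.058×10^-19 J.
λ = hc/ΔE = (6.63×10^-34·3.00×10^8)/4.058×10^-19 = 4.90×10^-7 m = 490 nm.

λ = 490 nm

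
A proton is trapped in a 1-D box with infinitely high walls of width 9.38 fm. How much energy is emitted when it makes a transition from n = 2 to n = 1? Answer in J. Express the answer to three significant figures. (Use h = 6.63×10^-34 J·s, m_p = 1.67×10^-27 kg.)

|ΔE| = 1.12×10^-12 J

E_1 = h²/(8m_pL²) = 3.740×10^-13 J.
|ΔE| = |2² − 1²|·E_1 = 3·3.740×10^-13 J = 1.12×10^-12 J.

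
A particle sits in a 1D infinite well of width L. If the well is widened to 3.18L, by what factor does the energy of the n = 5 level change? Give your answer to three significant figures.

E_n ∝ 1/L², so the energy scales by 1/3.18² = 0.0989.

0.0989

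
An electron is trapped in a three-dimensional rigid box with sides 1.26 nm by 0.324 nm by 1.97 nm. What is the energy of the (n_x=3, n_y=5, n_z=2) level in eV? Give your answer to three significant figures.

E = 92.1 eV

For a 3D rectangular well E = (h²/8m_e)·Σ n_i²/L_i² = (6.626×10^-34)²/(8·9.109×10^-31) · [3²/(1.26 nm)² + 5²/(0.324 nm)² + 2²/(1.97 nm)²].
Evaluating gives E = 1.475×10^-17 J = 92.1 eV.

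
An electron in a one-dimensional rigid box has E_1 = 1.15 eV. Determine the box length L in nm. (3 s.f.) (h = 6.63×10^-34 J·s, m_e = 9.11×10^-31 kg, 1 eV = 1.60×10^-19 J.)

From E_n = n²h²/(8m_eL²), L = n·h/√(8m_eE_n).
E_1 = 1.15 eV = 1.840×10^-19 J, so L = 1·6.63×10^-34/√(8·9.11×10^-31·1.840×10^-19) = 5.73×10^-10 m = 0.573 nm.

L = 0.573 nm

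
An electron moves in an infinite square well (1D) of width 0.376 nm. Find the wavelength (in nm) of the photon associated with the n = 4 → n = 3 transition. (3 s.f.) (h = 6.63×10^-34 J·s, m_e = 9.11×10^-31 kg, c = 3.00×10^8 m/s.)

E_1 = h²/(8m_eL²) = 4.266×10^-19 J, so ΔE = (4² − 3²)E_1 = 2.986×10^-18 J.
λ = hc/ΔE = (6.63×10^-34·3.00×10^8)/2.986×10^-18 = 6.66×10^-8 m = 66.6 nm.

λ = 66.6 nm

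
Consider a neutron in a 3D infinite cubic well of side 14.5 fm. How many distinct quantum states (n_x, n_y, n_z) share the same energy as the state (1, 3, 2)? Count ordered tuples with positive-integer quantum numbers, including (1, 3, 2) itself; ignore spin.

degeneracy = 6

The level has n_x² + n_y² + n_z² = 14. The ordered positive-integer solutions are (1, 2, 3), (1, 3, 2), (2, 1, 3), (2, 3, 1), (3, 1, 2), (3, 2, 1).
That gives 6 states.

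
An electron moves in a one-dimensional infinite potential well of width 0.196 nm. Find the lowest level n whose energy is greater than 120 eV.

E_1 = h²/(8m_eL²) = 1.568×10^-18 J = 9.788 eV.
Need n² > 120/9.788 = 12.26, i.e. n > 3.501.
The smallest integer satisfying this is n = 4.

n = 4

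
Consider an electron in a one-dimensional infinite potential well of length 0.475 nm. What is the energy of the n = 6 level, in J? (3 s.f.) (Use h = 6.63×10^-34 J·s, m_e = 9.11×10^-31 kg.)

E_6 = 9.62×10^-18 J

For an infinite well E_n = n²h²/(8m_eL²), so E_1 = h²/(8m_eL²) = (6.63×10^-34)²/(8·9.11×10^-31·(4.75×10^-10 m)²) = 2.673×10^-19 J.
Then E_6 = 6²·E_1 = 36·2.673×10^-19 J = 9.62×10^-18 J.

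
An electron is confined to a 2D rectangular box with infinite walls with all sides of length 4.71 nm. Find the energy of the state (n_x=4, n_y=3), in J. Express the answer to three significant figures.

E = 6.79×10^-20 J

For a 2D rectangular well E = (h²/8m_e)·Σ n_i²/L_i² = (6.626×10^-34)²/(8·9.109×10^-31) · [4²/(4.71 nm)² + 3²/(4.71 nm)²].
Evaluating gives E = 6.79×10^-20 J.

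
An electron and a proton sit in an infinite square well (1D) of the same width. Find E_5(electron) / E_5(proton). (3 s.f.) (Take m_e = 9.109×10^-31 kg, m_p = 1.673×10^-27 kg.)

E_n ∝ 1/m at fixed n and L, so the ratio is m_p/m_e = 1.673×10^-27/9.109×10^-31 = 1.84×10^3.

1.84×10^3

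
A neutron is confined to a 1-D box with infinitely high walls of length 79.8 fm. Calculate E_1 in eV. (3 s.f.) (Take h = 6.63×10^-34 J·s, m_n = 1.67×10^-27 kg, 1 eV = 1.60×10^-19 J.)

E_1 = 3.23×10^4 eV

For an infinite well E_n = n²h²/(8m_nL²), so E_1 = h²/(8m_nL²) = (6.63×10^-34)²/(8·1.67×10^-27·(7.98×10^-14 m)²) = 5.167×10^-15 J.
Converting, E_1 = 5.167×10^-15 J / (1.60×10^-19 J/eV) = 3.23×10^4 eV.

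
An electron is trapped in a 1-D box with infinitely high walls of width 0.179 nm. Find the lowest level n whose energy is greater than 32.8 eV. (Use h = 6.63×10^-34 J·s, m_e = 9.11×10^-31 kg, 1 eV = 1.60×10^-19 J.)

E_1 = h²/(8m_eL²) = 1.882×10^-18 J = 11.76 eV.
Need n² > 32.8/11.76 = 2.789, i.e. n > 1.670.
The smallest integer satisfying this is n = 2.

n = 2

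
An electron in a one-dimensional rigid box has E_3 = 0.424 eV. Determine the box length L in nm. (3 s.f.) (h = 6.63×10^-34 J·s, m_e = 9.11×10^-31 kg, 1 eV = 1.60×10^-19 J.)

L = 2.83 nm

From E_n = n²h²/(8m_eL²), L = n·h/√(8m_eE_n).
E_3 = 0.424 eV = 6.784×10^-20 J, so L = 3·6.63×10^-34/√(8·9.11×10^-31·6.784×10^-20) = 2.83×10^-9 m = 2.83 nm.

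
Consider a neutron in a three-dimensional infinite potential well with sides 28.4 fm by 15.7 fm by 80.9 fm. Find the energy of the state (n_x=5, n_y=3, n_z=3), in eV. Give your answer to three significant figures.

E = 1.41×10^7 eV

For a 3D rectangular well E = (h²/8m_n)·Σ n_i²/L_i² = (6.626×10^-34)²/(8·1.675×10^-27) · [5²/(28.4 fm)² + 3²/(15.7 fm)² + 3²/(80.9 fm)²].
Evaluating gives E = 2.257×10^-12 J = 1.41×10^7 eV.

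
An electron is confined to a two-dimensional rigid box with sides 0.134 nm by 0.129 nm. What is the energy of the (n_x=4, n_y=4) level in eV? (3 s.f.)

E = 697 eV

For a 2D rectangular well E = (h²/8m_e)·Σ n_i²/L_i² = (6.626×10^-34)²/(8·9.109×10^-31) · [4²/(0.134 nm)² + 4²/(0.129 nm)²].
Evaluating gives E = 1.116×10^-16 J = 697 eV.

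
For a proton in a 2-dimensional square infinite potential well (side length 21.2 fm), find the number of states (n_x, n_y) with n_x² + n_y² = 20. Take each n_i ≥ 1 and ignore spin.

degeneracy = 2

The level has n_x² + n_y² = 20. The ordered positive-integer solutions are (2, 4), (4, 2).
That gives 2 states.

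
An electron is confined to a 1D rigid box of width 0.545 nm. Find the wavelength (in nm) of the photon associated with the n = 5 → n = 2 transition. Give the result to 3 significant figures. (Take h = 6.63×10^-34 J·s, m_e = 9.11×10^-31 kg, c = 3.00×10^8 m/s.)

E_1 = h²/(8m_eL²) = 2.031×10^-19 J, so ΔE = (5² − 2²)E_1 = 4.265×10^-18 J.
λ = hc/ΔE = (6.63×10^-34·3.00×10^8)/4.265×10^-18 = 4.66×10^-8 m = 46.6 nm.

λ = 46.6 nm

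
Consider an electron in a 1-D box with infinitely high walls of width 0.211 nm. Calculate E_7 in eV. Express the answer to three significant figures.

E_7 = 414 eV

For an infinite well E_n = n²h²/(8m_eL²), so E_1 = h²/(8m_eL²) = (6.626×10^-34)²/(8·9.109×10^-31·(2.11×10^-10 m)²) = 1.353×10^-18 J.
Then E_7 = 7²·E_1 = 49·1.353×10^-18 J = 6.630×10^-17 J.
Converting, E_7 = 6.630×10^-17 J / (1.602×10^-19 J/eV) = 414 eV.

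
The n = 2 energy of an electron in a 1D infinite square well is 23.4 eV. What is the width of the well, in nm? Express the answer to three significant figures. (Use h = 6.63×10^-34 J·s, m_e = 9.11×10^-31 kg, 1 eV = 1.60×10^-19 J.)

L = 0.254 nm

From E_n = n²h²/(8m_eL²), L = n·h/√(8m_eE_n).
E_2 = 23.4 eV = 3.744×10^-18 J, so L = 2·6.63×10^-34/√(8·9.11×10^-31·3.744×10^-18) = 2.54×10^-10 m = 0.254 nm.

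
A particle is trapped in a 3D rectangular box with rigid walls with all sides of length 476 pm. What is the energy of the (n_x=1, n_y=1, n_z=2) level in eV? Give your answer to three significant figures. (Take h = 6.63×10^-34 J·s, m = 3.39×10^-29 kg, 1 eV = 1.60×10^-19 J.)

E = 0.268 eV

For a 3D rectangular well E = (h²/8m)·Σ n_i²/L_i² = (6.63×10^-34)²/(8·3.39×10^-29) · [1²/(476 pm)² + 1²/(476 pm)² + 2²/(476 pm)²].
Evaluating gives E = 4.292×10^-20 J = 0.268 eV.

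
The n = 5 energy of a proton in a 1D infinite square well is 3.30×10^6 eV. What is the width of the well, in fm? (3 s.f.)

From E_n = n²h²/(8m_pL²), L = n·h/√(8m_pE_n).
E_5 = 3.30×10^6 eV = 5.287×10^-13 J, so L = 5·6.626×10^-34/√(8·1.673×10^-27·5.287×10^-13) = 3.94×10^-14 m = 39.4 fm.

L = 39.4 fm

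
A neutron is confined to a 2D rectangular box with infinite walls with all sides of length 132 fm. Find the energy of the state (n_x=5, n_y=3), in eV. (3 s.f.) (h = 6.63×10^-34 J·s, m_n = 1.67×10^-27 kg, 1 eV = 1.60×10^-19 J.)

For a 2D rectangular well E = (h²/8m_n)·Σ n_i²/L_i² = (6.63×10^-34)²/(8·1.67×10^-27) · [5²/(132 fm)² + 3²/(132 fm)²].
Evaluating gives E = 6.420×10^-14 J = 4.01×10^5 eV.

E = 4.01×10^5 eV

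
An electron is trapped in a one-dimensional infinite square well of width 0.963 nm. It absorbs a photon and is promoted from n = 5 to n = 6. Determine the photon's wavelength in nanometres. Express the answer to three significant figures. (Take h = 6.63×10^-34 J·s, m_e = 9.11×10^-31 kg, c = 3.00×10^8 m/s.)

λ = 278 nm

E_1 = h²/(8m_eL²) = 6.504×10^-20 J, so ΔE = (6² − 5²)E_1 = 7.154×10^-19 J.
λ = hc/ΔE = (6.63×10^-34·3.00×10^8)/7.154×10^-19 = 2.78×10^-7 m = 278 nm.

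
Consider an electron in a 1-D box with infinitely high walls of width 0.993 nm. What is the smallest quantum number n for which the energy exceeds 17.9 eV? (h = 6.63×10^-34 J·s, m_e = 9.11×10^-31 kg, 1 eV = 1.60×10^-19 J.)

n = 7

E_1 = h²/(8m_eL²) = 6.117×10^-20 J = 0.3823 eV.
Need n² > 17.9/0.3823 = 46.82, i.e. n > 6.843.
The smallest integer satisfying this is n = 7.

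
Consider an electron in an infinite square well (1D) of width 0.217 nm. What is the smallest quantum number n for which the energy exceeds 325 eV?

n = 7

E_1 = h²/(8m_eL²) = 1.279×10^-18 J = 7.984 eV.
Need n² > 325/7.984 = 40.71, i.e. n > 6.380.
The smallest integer satisfying this is n = 7.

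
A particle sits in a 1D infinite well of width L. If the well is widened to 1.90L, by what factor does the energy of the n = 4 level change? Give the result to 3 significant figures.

E_n ∝ 1/L², so the energy scales by 1/1.90² = 0.277.

0.277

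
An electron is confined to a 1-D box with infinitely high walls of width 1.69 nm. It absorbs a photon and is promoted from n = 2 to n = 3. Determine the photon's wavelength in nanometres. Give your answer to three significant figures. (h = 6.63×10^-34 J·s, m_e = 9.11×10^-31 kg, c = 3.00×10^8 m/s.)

E_1 = h²/(8m_eL²) = 2.112×10^-20 J, so ΔE = (3² − 2²)E_1 = 1.056×10^-19 J.
λ = hc/ΔE = (6.63×10^-34·3.00×10^8)/1.056×10^-19 = 1.88×10^-6 m = 1.88×10^3 nm.

λ = 1.88×10^3 nm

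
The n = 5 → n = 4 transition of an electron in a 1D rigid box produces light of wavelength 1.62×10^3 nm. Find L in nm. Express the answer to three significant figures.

The photon carries ΔE = hc/λ = 6.626×10^-34·2.998×10^8/1.62×10^-6 m = 1.226×10^-19 J.
Since ΔE = (5² − 4²)E_1, E_1 = 1.362×10^-20 J, and L = h/√(8m_eE_1) = 2.10×10^-9 m = 2.10 nm.

L = 2.10 nm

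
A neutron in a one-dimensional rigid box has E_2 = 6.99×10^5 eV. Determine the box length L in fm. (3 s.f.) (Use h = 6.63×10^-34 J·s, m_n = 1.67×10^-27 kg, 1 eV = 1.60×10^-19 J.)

From E_n = n²h²/(8m_nL²), L = n·h/√(8m_nE_n).
E_2 = 6.99×10^5 eV = 1.118×10^-13 J, so L = 2·6.63×10^-34/√(8·1.67×10^-27·1.118×10^-13) = 3.43×10^-14 m = 34.3 fm.

L = 34.3 fm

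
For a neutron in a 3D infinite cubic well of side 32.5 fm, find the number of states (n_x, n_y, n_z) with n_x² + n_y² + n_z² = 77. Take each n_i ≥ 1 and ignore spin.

The level has n_x² + n_y² + n_z² = 77. The ordered positive-integer solutions are (2, 3, 8), (2, 8, 3), (3, 2, 8), (3, 8, 2), (4, 5, 6), (4, 6, 5), (5, 4, 6), (5, 6, 4), (6, 4, 5), (6, 5, 4), (8, 2, 3), (8, 3, 2).
That gives 12 states.

degeneracy = 12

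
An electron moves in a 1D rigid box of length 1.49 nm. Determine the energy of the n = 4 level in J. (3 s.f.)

E_4 = 4.34×10^-19 J

For an infinite well E_n = n²h²/(8m_eL²), so E_1 = h²/(8m_eL²) = (6.626×10^-34)²/(8·9.109×10^-31·(1.49×10^-9 m)²) = 2.714×10^-20 J.
Then E_4 = 4²·E_1 = 16·2.714×10^-20 J = 4.34×10^-19 J.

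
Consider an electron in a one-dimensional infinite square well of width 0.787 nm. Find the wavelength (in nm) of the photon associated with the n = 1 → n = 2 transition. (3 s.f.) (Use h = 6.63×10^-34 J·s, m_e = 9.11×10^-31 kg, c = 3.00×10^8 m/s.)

E_1 = h²/(8m_eL²) = 9.738×10^-20 J, so ΔE = (2² − 1²)E_1 = 2.921×10^-19 J.
λ = hc/ΔE = (6.63×10^-34·3.00×10^8)/2.921×10^-19 = 6.81×10^-7 m = 681 nm.

λ = 681 nm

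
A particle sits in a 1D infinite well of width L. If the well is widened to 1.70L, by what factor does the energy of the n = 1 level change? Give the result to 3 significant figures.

0.346

E_n ∝ 1/L², so the energy scales by 1/1.70² = 0.346.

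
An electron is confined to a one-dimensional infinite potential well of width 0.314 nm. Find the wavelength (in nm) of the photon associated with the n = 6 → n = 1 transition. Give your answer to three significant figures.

E_1 = h²/(8m_eL²) = 6.111×10^-19 J, so ΔE = (6² − 1²)E_1 = 2.139×10^-17 J.
λ = hc/ΔE = (6.626×10^-34·2.998×10^8)/2.139×10^-17 = 9.29×10^-9 m = 9.29 nm.

λ = 9.29 nm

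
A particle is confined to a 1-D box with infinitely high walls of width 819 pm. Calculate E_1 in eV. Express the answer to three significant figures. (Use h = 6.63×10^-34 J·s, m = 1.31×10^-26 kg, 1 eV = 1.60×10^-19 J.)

E_1 = 3.91×10^-5 eV

For an infinite well E_n = n²h²/(8mL²), so E_1 = h²/(8mL²) = (6.63×10^-34)²/(8·1.31×10^-26·(8.19×10^-10 m)²) = 6.253×10^-24 J.
Converting, E_1 = 6.253×10^-24 J / (1.60×10^-19 J/eV) = 3.91×10^-5 eV.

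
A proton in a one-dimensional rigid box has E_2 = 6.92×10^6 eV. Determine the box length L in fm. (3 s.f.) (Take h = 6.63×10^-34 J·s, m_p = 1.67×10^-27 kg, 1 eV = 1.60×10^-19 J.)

From E_n = n²h²/(8m_pL²), L = n·h/√(8m_pE_n).
E_2 = 6.92×10^6 eV = 1.107×10^-12 J, so L = 2·6.63×10^-34/√(8·1.67×10^-27·1.107×10^-12) = 1.09×10^-14 m = 10.9 fm.

L = 10.9 fm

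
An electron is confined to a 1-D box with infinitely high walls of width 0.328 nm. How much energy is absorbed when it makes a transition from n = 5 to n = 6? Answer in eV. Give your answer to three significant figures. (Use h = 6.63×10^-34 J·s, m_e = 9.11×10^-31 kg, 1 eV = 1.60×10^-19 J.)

E_1 = h²/(8m_eL²) = 5.606×10^-19 J.
|ΔE| = |5² − 6²|·E_1 = 11·5.606×10^-19 J = 6.167×10^-18 J = 38.5 eV.

|ΔE| = 38.5 eV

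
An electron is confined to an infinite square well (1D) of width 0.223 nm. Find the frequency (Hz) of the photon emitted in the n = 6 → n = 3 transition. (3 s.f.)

E_1 = h²/(8m_eL²) = 1.212×10^-18 J and ΔE = (6² − 3²)E_1 = 3.272×10^-17 J.
f = ΔE/h = 3.272×10^-17/6.626×10^-34 = 4.94×10^16 Hz.

f = 4.94×10^16 Hz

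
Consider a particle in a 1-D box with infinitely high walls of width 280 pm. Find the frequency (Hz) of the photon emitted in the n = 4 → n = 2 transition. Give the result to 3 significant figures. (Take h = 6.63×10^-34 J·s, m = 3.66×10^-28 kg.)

f = 3.47×10^13 Hz

E_1 = h²/(8mL²) = 1.915×10^-21 J and ΔE = (4² − 2²)E_1 = 2.298×10^-20 J.
f = ΔE/h = 2.298×10^-20/6.63×10^-34 = 3.47×10^13 Hz.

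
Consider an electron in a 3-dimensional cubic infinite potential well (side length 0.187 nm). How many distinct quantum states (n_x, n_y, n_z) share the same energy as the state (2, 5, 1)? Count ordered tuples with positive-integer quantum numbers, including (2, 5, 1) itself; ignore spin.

The level has n_x² + n_y² + n_z² = 30. The ordered positive-integer solutions are (1, 2, 5), (1, 5, 2), (2, 1, 5), (2, 5, 1), (5, 1, 2), (5, 2, 1).
That gives 6 states.

degeneracy = 6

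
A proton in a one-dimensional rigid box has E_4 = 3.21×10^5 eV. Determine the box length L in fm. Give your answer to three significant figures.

From E_n = n²h²/(8m_pL²), L = n·h/√(8m_pE_n).
E_4 = 3.21×10^5 eV = 5.142×10^-14 J, so L = 4·6.626×10^-34/√(8·1.673×10^-27·5.142×10^-14) = 1.01×10^-13 m = 101 fm.

L = 101 fm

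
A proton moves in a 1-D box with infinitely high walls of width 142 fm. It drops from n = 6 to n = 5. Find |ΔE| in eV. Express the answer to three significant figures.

|ΔE| = 1.12×10^5 eV

E_1 = h²/(8m_pL²) = 1.627×10^-15 J.
|ΔE| = |6² − 5²|·E_1 = 11·1.627×10^-15 J = 1.790×10^-14 J = 1.12×10^5 eV.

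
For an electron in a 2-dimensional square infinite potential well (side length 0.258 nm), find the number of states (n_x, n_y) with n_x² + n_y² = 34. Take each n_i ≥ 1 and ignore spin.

degeneracy = 2

The level has n_x² + n_y² = 34. The ordered positive-integer solutions are (3, 5), (5, 3).
That gives 2 states.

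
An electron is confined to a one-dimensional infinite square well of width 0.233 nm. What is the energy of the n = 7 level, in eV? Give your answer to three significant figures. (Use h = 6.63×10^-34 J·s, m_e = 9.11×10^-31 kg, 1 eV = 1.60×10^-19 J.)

For an infinite well E_n = n²h²/(8m_eL²), so E_1 = h²/(8m_eL²) = (6.63×10^-34)²/(8·9.11×10^-31·(2.33×10^-10 m)²) = 1.111×10^-18 J.
Then E_7 = 7²·E_1 = 49·1.111×10^-18 J = 5.444×10^-17 J.
Converting, E_7 = 5.444×10^-17 J / (1.60×10^-19 J/eV) = 340 eV.

E_7 = 340 eV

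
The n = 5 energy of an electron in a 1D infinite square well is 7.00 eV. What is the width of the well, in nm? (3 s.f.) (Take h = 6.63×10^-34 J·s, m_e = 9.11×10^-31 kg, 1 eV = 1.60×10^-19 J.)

From E_n = n²h²/(8m_eL²), L = n·h/√(8m_eE_n).
E_5 = 7.00 eV = 1.120×10^-18 J, so L = 5·6.63×10^-34/√(8·9.11×10^-31·1.120×10^-18) = 1.16×10^-9 m = 1.16 nm.

L = 1.16 nm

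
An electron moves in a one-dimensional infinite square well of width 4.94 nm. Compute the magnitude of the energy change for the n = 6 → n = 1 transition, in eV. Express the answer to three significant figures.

|ΔE| = 0.539 eV

E_1 = h²/(8m_eL²) = 2.469×10^-21 J.
|ΔE| = |6² − 1²|·E_1 = 35·2.469×10^-21 J = 8.642×10^-20 J = 0.539 eV.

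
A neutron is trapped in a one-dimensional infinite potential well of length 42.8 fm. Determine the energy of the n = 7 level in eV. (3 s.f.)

For an infinite well E_n = n²h²/(8m_nL²), so E_1 = h²/(8m_nL²) = (6.626×10^-34)²/(8·1.675×10^-27·(4.28×10^-14 m)²) = 1.789×10^-14 J.
Then E_7 = 7²·E_1 = 49·1.789×10^-14 J = 8.766×10^-13 J.
Converting, E_7 = 8.766×10^-13 J / (1.602×10^-19 J/eV) = 5.47×10^6 eV.

E_7 = 5.47×10^6 eV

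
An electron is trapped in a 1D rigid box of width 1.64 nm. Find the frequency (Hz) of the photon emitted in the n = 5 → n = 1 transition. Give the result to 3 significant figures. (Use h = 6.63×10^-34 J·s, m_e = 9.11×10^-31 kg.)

f = 8.12×10^14 Hz

E_1 = h²/(8m_eL²) = 2.242×10^-20 J and ΔE = (5² − 1²)E_1 = 5.381×10^-19 J.
f = ΔE/h = 5.381×10^-19/6.63×10^-34 = 8.12×10^14 Hz.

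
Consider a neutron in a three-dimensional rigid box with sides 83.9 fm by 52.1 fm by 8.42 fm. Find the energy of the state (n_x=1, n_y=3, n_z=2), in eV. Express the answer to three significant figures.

For a 3D rectangular well E = (h²/8m_n)·Σ n_i²/L_i² = (6.626×10^-34)²/(8·1.675×10^-27) · [1²/(83.9 fm)² + 3²/(52.1 fm)² + 2²/(8.42 fm)²].
Evaluating gives E = 1.962×10^-12 J = 1.22×10^7 eV.

E = 1.22×10^7 eV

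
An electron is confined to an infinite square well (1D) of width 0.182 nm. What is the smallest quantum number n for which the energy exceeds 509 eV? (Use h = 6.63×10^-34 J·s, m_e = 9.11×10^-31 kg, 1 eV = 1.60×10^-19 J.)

n = 7

E_1 = h²/(8m_eL²) = 1.821×10^-18 J = 11.38 eV.
Need n² > 509/11.38 = 44.73, i.e. n > 6.688.
The smallest integer satisfying this is n = 7.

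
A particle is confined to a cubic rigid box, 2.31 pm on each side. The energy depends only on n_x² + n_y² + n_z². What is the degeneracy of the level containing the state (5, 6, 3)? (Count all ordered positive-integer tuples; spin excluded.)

The level has n_x² + n_y² + n_z² = 70. The ordered positive-integer solutions are (3, 5, 6), (3, 6, 5), (5, 3, 6), (5, 6, 3), (6, 3, 5), (6, 5, 3).
That gives 6 states.

degeneracy = 6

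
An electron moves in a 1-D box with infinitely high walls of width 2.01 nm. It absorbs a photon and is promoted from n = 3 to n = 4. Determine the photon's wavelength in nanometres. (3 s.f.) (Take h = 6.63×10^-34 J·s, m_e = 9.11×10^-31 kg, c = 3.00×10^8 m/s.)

E_1 = h²/(8m_eL²) = 1.493×10^-20 J, so ΔE = (4² − 3²)E_1 = 1.045×10^-19 J.
λ = hc/ΔE = (6.63×10^-34·3.00×10^8)/1.045×10^-19 = 1.90×10^-6 m = 1.90×10^3 nm.

λ = 1.90×10^3 nm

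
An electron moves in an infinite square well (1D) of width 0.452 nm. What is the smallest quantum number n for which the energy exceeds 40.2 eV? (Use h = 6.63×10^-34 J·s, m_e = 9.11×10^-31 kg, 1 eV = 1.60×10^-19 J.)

E_1 = h²/(8m_eL²) = 2.952×10^-19 J = 1.845 eV.
Need n² > 40.2/1.845 = 21.79, i.e. n > 4.668.
The smallest integer satisfying this is n = 5.

n = 5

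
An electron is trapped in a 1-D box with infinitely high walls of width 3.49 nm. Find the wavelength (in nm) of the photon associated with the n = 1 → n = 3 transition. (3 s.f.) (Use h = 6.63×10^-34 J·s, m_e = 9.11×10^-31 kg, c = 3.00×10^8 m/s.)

E_1 = h²/(8m_eL²) = 4.952×10^-21 J, so ΔE = (3² − 1²)E_1 = 3.962×10^-20 J.
λ = hc/ΔE = (6.63×10^-34·3.00×10^8)/3.962×10^-20 = 5.02×10^-6 m = 5.02×10^3 nm.

λ = 5.02×10^3 nm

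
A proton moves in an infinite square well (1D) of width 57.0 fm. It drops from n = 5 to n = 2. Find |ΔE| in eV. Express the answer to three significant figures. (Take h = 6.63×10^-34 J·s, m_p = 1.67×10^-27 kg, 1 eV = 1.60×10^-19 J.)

|ΔE| = 1.33×10^6 eV

E_1 = h²/(8m_pL²) = 1.013×10^-14 J.
|ΔE| = |5² − 2²|·E_1 = 21·1.013×10^-14 J = 2.127×10^-13 J = 1.33×10^6 eV.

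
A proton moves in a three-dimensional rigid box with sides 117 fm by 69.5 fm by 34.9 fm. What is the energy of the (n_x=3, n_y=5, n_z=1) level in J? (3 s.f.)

For a 3D rectangular well E = (h²/8m_p)·Σ n_i²/L_i² = (6.626×10^-34)²/(8·1.673×10^-27) · [3²/(117 fm)² + 5²/(69.5 fm)² + 1²/(34.9 fm)²].
Evaluating gives E = 2.18×10^-13 J.

E = 2.18×10^-13 J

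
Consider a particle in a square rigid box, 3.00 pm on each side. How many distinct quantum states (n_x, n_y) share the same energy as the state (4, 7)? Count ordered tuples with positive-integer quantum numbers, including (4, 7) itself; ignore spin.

The level has n_x² + n_y² = 65. The ordered positive-integer solutions are (1, 8), (4, 7), (7, 4), (8, 1).
That gives 4 states.

degeneracy = 4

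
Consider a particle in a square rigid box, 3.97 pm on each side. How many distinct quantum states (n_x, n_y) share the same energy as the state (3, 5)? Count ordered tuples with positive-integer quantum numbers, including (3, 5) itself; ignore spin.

The level has n_x² + n_y² = 34. The ordered positive-integer solutions are (3, 5), (5, 3).
That gives 2 states.

degeneracy = 2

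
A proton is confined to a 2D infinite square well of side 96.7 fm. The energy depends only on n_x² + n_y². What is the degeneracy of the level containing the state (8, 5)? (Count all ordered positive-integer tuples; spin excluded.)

degeneracy = 2

The level has n_x² + n_y² = 89. The ordered positive-integer solutions are (5, 8), (8, 5).
That gives 2 states.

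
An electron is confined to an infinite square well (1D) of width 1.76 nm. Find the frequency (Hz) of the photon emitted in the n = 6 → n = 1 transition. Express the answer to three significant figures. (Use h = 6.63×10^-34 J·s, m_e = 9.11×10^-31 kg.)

f = 1.03×10^15 Hz

E_1 = h²/(8m_eL²) = 1.947×10^-20 J and ΔE = (6² − 1²)E_1 = 6.815×10^-19 J.
f = ΔE/h = 6.815×10^-19/6.63×10^-34 = 1.03×10^15 Hz.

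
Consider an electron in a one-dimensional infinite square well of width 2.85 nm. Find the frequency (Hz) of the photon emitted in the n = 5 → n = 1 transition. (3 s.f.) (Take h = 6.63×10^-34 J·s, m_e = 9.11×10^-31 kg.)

E_1 = h²/(8m_eL²) = 7.426×10^-21 J and ΔE = (5² − 1²)E_1 = 1.782×10^-19 J.
f = ΔE/h = 1.782×10^-19/6.63×10^-34 = 2.69×10^14 Hz.

f = 2.69×10^14 Hz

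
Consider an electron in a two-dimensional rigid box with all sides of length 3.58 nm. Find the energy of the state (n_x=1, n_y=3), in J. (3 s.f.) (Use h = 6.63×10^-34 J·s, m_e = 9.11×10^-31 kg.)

E = 4.71×10^-20 J

For a 2D rectangular well E = (h²/8m_e)·Σ n_i²/L_i² = (6.63×10^-34)²/(8·9.11×10^-31) · [1²/(3.58 nm)² + 3²/(3.58 nm)²].
Evaluating gives E = 4.71×10^-20 J.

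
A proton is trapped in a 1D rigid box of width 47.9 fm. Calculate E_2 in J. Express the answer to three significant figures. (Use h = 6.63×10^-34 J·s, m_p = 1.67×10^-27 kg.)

For an infinite well E_n = n²h²/(8m_pL²), so E_1 = h²/(8m_pL²) = (6.63×10^-34)²/(8·1.67×10^-27·(4.79×10^-14 m)²) = 1.434×10^-14 J.
Then E_2 = 2²·E_1 = 4·1.434×10^-14 J = 5.74×10^-14 J.

E_2 = 5.74×10^-14 J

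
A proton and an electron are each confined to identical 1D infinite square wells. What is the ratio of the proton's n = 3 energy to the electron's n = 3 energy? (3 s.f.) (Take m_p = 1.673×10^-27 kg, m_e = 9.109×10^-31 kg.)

5.44×10^-4

E_n ∝ 1/m at fixed n and L, so the ratio is m_e/m_p = 9.109×10^-31/1.673×10^-27 = 5.44×10^-4.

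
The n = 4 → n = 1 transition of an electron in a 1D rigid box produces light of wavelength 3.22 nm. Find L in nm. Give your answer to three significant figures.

The photon carries ΔE = hc/λ = 6.626×10^-34·2.998×10^8/3.22×10^-9 m = 6.169×10^-17 J.
Since ΔE = (4² − 1²)E_1, E_1 = 4.113×10^-18 J, and L = h/√(8m_eE_1) = 1.21×10^-10 m = 0.121 nm.

L = 0.121 nm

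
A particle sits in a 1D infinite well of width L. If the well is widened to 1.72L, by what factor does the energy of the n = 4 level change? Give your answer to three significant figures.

0.338

E_n ∝ 1/L², so the energy scales by 1/1.72² = 0.338.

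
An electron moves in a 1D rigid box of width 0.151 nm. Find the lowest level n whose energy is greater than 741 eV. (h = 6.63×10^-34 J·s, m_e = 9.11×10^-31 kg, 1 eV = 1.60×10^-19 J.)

E_1 = h²/(8m_eL²) = 2.645×10^-18 J = 16.53 eV.
Need n² > 741/16.53 = 44.83, i.e. n > 6.696.
The smallest integer satisfying this is n = 7.

n = 7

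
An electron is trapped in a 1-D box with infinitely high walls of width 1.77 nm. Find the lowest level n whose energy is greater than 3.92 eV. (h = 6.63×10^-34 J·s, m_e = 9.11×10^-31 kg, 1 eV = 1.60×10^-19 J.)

n = 6

E_1 = h²/(8m_eL²) = 1.925×10^-20 J = 0.1203 eV.
Need n² > 3.92/0.1203 = 32.59, i.e. n > 5.709.
The smallest integer satisfying this is n = 6.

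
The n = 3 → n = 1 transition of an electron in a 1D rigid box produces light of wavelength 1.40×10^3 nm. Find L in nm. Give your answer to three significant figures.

The photon carries ΔE = hc/λ = 6.626×10^-34·2.998×10^8/1.40×10^-6 m = 1.419×10^-19 J.
Since ΔE = (3² − 1²)E_1, E_1 = 1.774×10^-20 J, and L = h/√(8m_eE_1) = 1.84×10^-9 m = 1.84 nm.

L = 1.84 nm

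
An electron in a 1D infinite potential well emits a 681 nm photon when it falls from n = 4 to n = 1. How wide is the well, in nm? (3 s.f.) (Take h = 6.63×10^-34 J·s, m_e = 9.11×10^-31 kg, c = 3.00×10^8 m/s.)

The photon carries ΔE = hc/λ = 6.63×10^-34·3.00×10^8/6.81×10^-7 m = 2.921×10^-19 J.
Since ΔE = (4² − 1²)E_1, E_1 = 1.947×10^-20 J, and L = h/√(8m_eE_1) = 1.76×10^-9 m = 1.76 nm.

L = 1.76 nm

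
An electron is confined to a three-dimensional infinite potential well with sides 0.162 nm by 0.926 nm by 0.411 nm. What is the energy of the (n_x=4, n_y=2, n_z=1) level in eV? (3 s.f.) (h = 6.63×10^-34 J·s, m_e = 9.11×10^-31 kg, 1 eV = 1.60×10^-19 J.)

For a 3D rectangular well E = (h²/8m_e)·Σ n_i²/L_i² = (6.63×10^-34)²/(8·9.11×10^-31) · [4²/(0.162 nm)² + 2²/(0.926 nm)² + 1²/(0.411 nm)²].
Evaluating gives E = 3.741×10^-17 J = 234 eV.

E = 234 eV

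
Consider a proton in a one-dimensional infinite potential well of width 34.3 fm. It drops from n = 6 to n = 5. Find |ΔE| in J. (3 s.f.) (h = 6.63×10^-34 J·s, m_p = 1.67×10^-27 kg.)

|ΔE| = 3.08×10^-13 J

E_1 = h²/(8m_pL²) = 2.797×10^-14 J.
|ΔE| = |6² − 5²|·E_1 = 11·2.797×10^-14 J = 3.08×10^-13 J.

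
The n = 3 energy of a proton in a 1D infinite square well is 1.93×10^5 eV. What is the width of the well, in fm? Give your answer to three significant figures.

From E_n = n²h²/(8m_pL²), L = n·h/√(8m_pE_n).
E_3 = 1.93×10^5 eV = 3.092×10^-14 J, so L = 3·6.626×10^-34/√(8·1.673×10^-27·3.092×10^-14) = 9.77×10^-14 m = 97.7 fm.

L = 97.7 fm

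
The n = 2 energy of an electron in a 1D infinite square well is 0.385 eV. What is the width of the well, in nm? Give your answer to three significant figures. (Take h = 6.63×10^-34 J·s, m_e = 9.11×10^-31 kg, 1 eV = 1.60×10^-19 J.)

L = 1.98 nm

From E_n = n²h²/(8m_eL²), L = n·h/√(8m_eE_n).
E_2 = 0.385 eV = 6.160×10^-20 J, so L = 2·6.63×10^-34/√(8·9.11×10^-31·6.160×10^-20) = 1.98×10^-9 m = 1.98 nm.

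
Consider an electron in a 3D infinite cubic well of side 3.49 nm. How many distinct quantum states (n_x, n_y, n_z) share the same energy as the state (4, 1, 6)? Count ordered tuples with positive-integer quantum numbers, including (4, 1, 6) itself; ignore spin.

The level has n_x² + n_y² + n_z² = 53. The ordered positive-integer solutions are (1, 4, 6), (1, 6, 4), (4, 1, 6), (4, 6, 1), (6, 1, 4), (6, 4, 1).
That gives 6 states.

degeneracy = 6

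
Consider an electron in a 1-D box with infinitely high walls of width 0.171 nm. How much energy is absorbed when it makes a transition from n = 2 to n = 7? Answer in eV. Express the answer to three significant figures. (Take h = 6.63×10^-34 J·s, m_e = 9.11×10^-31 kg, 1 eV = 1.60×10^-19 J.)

|ΔE| = 580 eV

E_1 = h²/(8m_eL²) = 2.063×10^-18 J.
|ΔE| = |2² − 7²|·E_1 = 45·2.063×10^-18 J = 9.284×10^-17 J = 580 eV.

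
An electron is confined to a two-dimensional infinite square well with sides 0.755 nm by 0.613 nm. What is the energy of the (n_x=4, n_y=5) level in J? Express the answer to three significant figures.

For a 2D rectangular well E = (h²/8m_e)·Σ n_i²/L_i² = (6.626×10^-34)²/(8·9.109×10^-31) · [4²/(0.755 nm)² + 5²/(0.613 nm)²].
Evaluating gives E = 5.70×10^-18 J.

E = 5.70×10^-18 J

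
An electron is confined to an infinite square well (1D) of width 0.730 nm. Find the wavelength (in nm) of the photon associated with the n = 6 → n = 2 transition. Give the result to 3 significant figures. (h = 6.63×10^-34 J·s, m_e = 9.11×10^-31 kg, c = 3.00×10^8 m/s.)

λ = 54.9 nm

E_1 = h²/(8m_eL²) = 1.132×10^-19 J, so ΔE = (6² − 2²)E_1 = 3.622×10^-18 J.
λ = hc/ΔE = (6.63×10^-34·3.00×10^8)/3.622×10^-18 = 5.49×10^-8 m = 54.9 nm.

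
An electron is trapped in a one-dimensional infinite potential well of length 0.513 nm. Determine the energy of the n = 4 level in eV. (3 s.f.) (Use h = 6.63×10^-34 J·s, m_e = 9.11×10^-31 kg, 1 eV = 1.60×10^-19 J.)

For an infinite well E_n = n²h²/(8m_eL²), so E_1 = h²/(8m_eL²) = (6.63×10^-34)²/(8·9.11×10^-31·(5.13×10^-10 m)²) = 2.292×10^-19 J.
Then E_4 = 4²·E_1 = 16·2.292×10^-19 J = 3.667×10^-18 J.
Converting, E_4 = 3.667×10^-18 J / (1.60×10^-19 J/eV) = 22.9 eV.

E_4 = 22.9 eV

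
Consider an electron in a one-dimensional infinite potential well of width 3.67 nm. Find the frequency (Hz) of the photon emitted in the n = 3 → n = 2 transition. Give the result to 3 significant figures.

E_1 = h²/(8m_eL²) = 4.473×10^-21 J and ΔE = (3² − 2²)E_1 = 2.237×10^-20 J.
f = ΔE/h = 2.237×10^-20/6.626×10^-34 = 3.38×10^13 Hz.

f = 3.38×10^13 Hz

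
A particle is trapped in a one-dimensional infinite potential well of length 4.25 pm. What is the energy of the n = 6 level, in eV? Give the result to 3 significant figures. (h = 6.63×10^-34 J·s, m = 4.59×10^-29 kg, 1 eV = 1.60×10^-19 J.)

E_6 = 1.49×10^4 eV

For an infinite well E_n = n²h²/(8mL²), so E_1 = h²/(8mL²) = (6.63×10^-34)²/(8·4.59×10^-29·(4.25×10^-12 m)²) = 6.627×10^-17 J.
Then E_6 = 6²·E_1 = 36·6.627×10^-17 J = 2.386×10^-15 J.
Converting, E_6 = 2.386×10^-15 J / (1.60×10^-19 J/eV) = 1.49×10^4 eV.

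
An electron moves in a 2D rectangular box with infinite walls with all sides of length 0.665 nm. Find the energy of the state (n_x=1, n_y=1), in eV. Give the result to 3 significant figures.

E = 1.70 eV

For a 2D rectangular well E = (h²/8m_e)·Σ n_i²/L_i² = (6.626×10^-34)²/(8·9.109×10^-31) · [1²/(0.665 nm)² + 1²/(0.665 nm)²].
Evaluating gives E = 2.725×10^-19 J = 1.70 eV.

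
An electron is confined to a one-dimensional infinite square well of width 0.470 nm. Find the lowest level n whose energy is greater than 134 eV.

E_1 = h²/(8m_eL²) = 2.727×10^-19 J = 1.702 eV.
Need n² > 134/1.702 = 78.73, i.e. n > 8.873.
The smallest integer satisfying this is n = 9.

n = 9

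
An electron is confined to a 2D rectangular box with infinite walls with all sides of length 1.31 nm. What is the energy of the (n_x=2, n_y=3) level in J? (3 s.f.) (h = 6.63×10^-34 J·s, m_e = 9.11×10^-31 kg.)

E = 4.57×10^-19 J

For a 2D rectangular well E = (h²/8m_e)·Σ n_i²/L_i² = (6.63×10^-34)²/(8·9.11×10^-31) · [2²/(1.31 nm)² + 3²/(1.31 nm)²].
Evaluating gives E = 4.57×10^-19 J.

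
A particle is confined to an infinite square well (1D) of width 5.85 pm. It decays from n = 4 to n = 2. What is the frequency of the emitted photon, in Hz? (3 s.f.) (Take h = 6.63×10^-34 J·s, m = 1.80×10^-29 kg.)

f = 1.61×10^18 Hz

E_1 = h²/(8mL²) = 8.920×10^-17 J and ΔE = (4² − 2²)E_1 = 1.070×10^-15 J.
f = ΔE/h = 1.070×10^-15/6.63×10^-34 = 1.61×10^18 Hz.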